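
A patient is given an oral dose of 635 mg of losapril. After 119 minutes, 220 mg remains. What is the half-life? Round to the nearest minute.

A/A₀ = 220/635 ≈ 0.34646.
n = log₂(2.8864) ≈ 1.5293 half-lives elapsed in 119 minutes.
t½ = 119/1.5293 ≈ 77.816 minutes.

78 minutes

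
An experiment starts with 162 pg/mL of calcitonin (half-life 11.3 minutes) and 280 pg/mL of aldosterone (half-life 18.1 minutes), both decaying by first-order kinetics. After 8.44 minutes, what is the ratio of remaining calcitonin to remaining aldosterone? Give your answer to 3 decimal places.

0.476

calcitonin: 162 × (1/2)^(8.44/11.3) = 162 × (1/2)^0.7469 ≈ 96.533 pg/mL.
aldosterone: 280 × (1/2)^(8.44/18.1) = 280 × (1/2)^0.4663 ≈ 202.67 pg/mL.
Ratio ≈ 96.533 / 202.67 ≈ 0.47631.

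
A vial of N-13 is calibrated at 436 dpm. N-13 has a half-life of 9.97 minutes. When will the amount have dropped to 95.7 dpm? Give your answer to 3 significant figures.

21.8 minutes

Fraction remaining = 95.7/436 ≈ 0.2195.
n = log₂(436/95.7) = ln(4.5559)/ln 2 ≈ 2.1877 half-lives.
t = n × t½ = 2.1877 × 9.97 ≈ 21.812 minutes.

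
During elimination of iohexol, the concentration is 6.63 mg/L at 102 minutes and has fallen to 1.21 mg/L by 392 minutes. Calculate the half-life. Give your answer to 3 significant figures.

Over Δt = 392 − 102 = 290 minutes, the level fell by a factor of 6.63/1.21 ≈ 5.4793.
n = log₂(5.4793) ≈ 2.454 half-lives, so t½ = 290/2.454 ≈ 118.17 minutes.

118 minutes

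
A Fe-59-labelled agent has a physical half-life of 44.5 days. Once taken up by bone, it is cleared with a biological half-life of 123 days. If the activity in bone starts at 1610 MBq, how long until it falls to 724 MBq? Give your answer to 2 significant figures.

38 days

1/t_eff = 1/t_phys + 1/t_biol = 1/44.5 + 1/123 = 0.030602 per day.
t_eff = 44.5 × 123 / (44.5 + 123) ≈ 32.678 days.
n = log₂(1610/724) ≈ 1.153; t = 1.153 × 32.678 ≈ 37.677 days.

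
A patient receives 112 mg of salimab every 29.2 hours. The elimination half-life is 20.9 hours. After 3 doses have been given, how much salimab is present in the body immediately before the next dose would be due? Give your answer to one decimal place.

The 3 doses were given 87.6, 58.4, 29.2 hours ago.
Total = 112·(1/2)^(87.6/20.9) + 112·(1/2)^(58.4/20.9) + 112·(1/2)^(29.2/20.9)
      = 6.1303 + 16.146 + 42.525 ≈ 64.801 mg.

64.8 mg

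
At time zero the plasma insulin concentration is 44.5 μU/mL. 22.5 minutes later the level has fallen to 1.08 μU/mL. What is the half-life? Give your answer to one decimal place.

A/A₀ = 1.08/44.5 ≈ 0.02427.
n = log₂(41.204) ≈ 5.3647 half-lives elapsed in 22.5 minutes.
t½ = 22.5/5.3647 ≈ 4.1941 minutes.

4.2 minutes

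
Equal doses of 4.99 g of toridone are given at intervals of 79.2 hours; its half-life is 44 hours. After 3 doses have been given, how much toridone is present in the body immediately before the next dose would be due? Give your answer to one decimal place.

The 3 doses were given 237.6, 158.4, 79.2 hours ago.
Total = 4.99·(1/2)^(237.6/44) + 4.99·(1/2)^(158.4/44) + 4.99·(1/2)^(79.2/44)
      = 0.11818 + 0.41152 + 1.433 ≈ 1.9627 g.

2.0 g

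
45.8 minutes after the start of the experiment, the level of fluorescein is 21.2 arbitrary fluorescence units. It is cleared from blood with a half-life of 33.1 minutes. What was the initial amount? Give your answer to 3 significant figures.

55.3 arbitrary fluorescence units

Number of half-lives elapsed: n = 45.8/33.1 ≈ 1.3837.
A₀ = A × 2^n = 21.2 × 2^1.3837 = 21.2 × 2.6093 ≈ 55.318 arbitrary fluorescence units.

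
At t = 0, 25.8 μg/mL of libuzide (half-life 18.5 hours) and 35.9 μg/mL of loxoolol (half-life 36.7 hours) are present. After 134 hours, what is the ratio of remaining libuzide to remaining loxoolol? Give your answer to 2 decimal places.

0.06

libuzide: 25.8 × (1/2)^(134/18.5) = 25.8 × (1/2)^7.2432 ≈ 0.17029 μg/mL.
loxoolol: 35.9 × (1/2)^(134/36.7) = 35.9 × (1/2)^3.6512 ≈ 2.8574 μg/mL.
Ratio ≈ 0.17029 / 2.8574 ≈ 0.059596.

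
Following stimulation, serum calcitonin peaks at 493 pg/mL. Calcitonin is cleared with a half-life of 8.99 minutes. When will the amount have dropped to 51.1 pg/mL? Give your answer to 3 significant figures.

29.4 minutes

Fraction remaining = 51.1/493 ≈ 0.10365.
n = log₂(493/51.1) = ln(9.6477)/ln 2 ≈ 3.2702 half-lives.
t = n × t½ = 3.2702 × 8.99 ≈ 29.399 minutes.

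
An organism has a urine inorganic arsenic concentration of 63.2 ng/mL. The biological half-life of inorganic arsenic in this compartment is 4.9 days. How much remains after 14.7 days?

Elapsed time is 3 half-lives (14.7/4.9).
Each half-life halves the amount: 63.2 × (1/2)^3 = 63.2/8 = 7.9 ng/mL.

7.9 ng/mL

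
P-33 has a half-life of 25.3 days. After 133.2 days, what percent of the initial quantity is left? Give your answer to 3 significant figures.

n = 133.2/25.3 ≈ 5.2648 half-lives.
Fraction remaining = (1/2)^5.2648 ≈ 0.026009, i.e. 2.6009%.

2.60%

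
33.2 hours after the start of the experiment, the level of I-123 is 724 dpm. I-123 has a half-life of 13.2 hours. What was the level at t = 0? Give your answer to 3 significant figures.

Number of half-lives elapsed: n = 33.2/13.2 ≈ 2.5152.
A₀ = A × 2^n = 724 × 2^2.5152 = 724 × 5.7166 ≈ 4138.8 dpm.

4140 dpm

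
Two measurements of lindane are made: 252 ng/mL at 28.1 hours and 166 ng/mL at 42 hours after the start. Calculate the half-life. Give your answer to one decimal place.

Over Δt = 42 − 28.1 = 13.9 hours, the level fell by a factor of 252/166 ≈ 1.5181.
n = log₂(1.5181) ≈ 0.60224 half-lives, so t½ = 13.9/0.60224 ≈ 23.08 hours.

23.1 hours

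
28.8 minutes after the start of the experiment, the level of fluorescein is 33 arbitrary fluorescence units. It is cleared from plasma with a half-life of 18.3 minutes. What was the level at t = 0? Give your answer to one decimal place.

98.2 arbitrary fluorescence units

Number of half-lives elapsed: n = 28.8/18.3 ≈ 1.5738.
A₀ = A × 2^n = 33 × 2^1.5738 = 33 × 2.9768 ≈ 98.235 arbitrary fluorescence units.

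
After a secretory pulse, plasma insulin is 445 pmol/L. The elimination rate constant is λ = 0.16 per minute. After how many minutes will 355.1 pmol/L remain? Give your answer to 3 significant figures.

1.41 minutes

t½ = ln 2 / λ = 0.69315 / 0.16 ≈ 4.3322 minutes.
Fraction remaining = 355.1/445 ≈ 0.79798.
n = log₂(445/355.1) = ln(1.2532)/ln 2 ≈ 0.32558 half-lives.
t = n × t½ = 0.32558 × 4.3322 ≈ 1.4105 minutes.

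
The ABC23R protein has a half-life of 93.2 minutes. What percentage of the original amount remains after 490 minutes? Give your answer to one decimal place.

n = 490/93.2 ≈ 5.2575 half-lives.
Fraction remaining = (1/2)^5.2575 ≈ 0.026142, i.e. 2.6142%.

2.6%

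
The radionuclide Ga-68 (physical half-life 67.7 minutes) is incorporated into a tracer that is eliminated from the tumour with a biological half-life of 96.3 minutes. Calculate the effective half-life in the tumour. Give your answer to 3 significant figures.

39.8 minutes

1/t_eff = 1/t_phys + 1/t_biol = 1/67.7 + 1/96.3 = 0.025155 per minute.
t_eff = 67.7 × 96.3 / (67.7 + 96.3) ≈ 39.753 minutes.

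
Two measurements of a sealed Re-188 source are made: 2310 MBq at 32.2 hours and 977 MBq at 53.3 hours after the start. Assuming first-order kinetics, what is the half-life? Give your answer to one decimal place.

Over Δt = 53.3 − 32.2 = 21.1 hours, the level fell by a factor of 2310/977 ≈ 2.3644.
n = log₂(2.3644) ≈ 1.2415 half-lives, so t½ = 21.1/1.2415 ≈ 16.996 hours.

17.0 hours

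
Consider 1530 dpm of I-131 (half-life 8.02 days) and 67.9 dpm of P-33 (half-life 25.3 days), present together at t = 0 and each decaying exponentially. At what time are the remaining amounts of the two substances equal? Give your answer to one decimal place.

52.8 days

Set 1530·(1/2)^(t/8.02) = 67.9·(1/2)^(t/25.3).
Taking log₂: log₂(1530/67.9) = t·(1/8.02 − 1/25.3).
log₂(22.533) = 4.494; 1/8.02 − 1/25.3 = 0.085163.
t = 4.494 / 0.085163 ≈ 52.769 days.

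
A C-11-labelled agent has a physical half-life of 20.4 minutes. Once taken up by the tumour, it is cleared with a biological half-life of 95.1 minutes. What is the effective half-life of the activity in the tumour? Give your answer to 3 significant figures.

1/t_eff = 1/t_phys + 1/t_biol = 1/20.4 + 1/95.1 = 0.059535 per minute.
t_eff = 20.4 × 95.1 / (20.4 + 95.1) ≈ 16.797 minutes.

16.8 minutes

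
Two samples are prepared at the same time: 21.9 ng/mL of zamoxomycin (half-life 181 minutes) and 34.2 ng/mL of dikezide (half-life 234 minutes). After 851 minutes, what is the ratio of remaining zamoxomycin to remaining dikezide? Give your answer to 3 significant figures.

zamoxomycin: 21.9 × (1/2)^(851/181) = 21.9 × (1/2)^4.7017 ≈ 0.8416 ng/mL.
dikezide: 34.2 × (1/2)^(851/234) = 34.2 × (1/2)^3.6368 ≈ 2.7495 ng/mL.
Ratio ≈ 0.8416 / 2.7495 ≈ 0.30609.

0.306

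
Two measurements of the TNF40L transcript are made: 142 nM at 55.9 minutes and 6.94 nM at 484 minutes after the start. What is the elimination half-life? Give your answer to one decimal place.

98.3 minutes

Over Δt = 484 − 55.9 = 428.1 minutes, the level fell by a factor of 142/6.94 ≈ 20.461.
n = log₂(20.461) ≈ 4.3548 half-lives, so t½ = 428.1/4.3548 ≈ 98.305 minutes.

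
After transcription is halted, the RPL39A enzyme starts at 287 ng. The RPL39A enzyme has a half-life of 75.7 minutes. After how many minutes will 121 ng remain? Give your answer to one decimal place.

94.3 minutes

Fraction remaining = 121/287 ≈ 0.4216.
n = log₂(287/121) = ln(2.3719)/ln 2 ≈ 1.246 half-lives.
t = n × t½ = 1.246 × 75.7 ≈ 94.326 minutes.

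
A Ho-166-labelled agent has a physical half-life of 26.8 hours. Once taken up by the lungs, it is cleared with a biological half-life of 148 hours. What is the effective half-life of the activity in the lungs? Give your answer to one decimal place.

1/t_eff = 1/t_phys + 1/t_biol = 1/26.8 + 1/148 = 0.04407 per hour.
t_eff = 26.8 × 148 / (26.8 + 148) ≈ 22.691 hours.

22.7 hours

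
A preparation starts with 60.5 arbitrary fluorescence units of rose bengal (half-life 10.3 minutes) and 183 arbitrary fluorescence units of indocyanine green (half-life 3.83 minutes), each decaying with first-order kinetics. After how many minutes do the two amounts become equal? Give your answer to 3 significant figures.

Set 60.5·(1/2)^(t/10.3) = 183·(1/2)^(t/3.83).
Taking log₂: log₂(60.5/183) = t·(1/10.3 − 1/3.83).
log₂(0.3306) = -1.5968; 1/10.3 − 1/3.83 = -0.16401.
t = -1.5968 / -0.16401 ≈ 9.7363 minutes.

9.74 minutes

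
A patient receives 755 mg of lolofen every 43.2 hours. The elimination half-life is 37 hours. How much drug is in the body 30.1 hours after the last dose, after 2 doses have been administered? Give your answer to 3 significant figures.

The 2 doses were given 73.3, 30.1 hours ago.
Total = 755·(1/2)^(73.3/37) + 755·(1/2)^(30.1/37)
      = 191.24 + 429.59 ≈ 620.83 mg.

621 mg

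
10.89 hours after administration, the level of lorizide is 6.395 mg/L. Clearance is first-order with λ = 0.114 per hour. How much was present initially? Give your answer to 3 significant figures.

22.1 mg/L

t½ = ln 2 / λ = 0.69315 / 0.114 ≈ 6.0802 hours.
Number of half-lives elapsed: n = 10.89/6.0802 ≈ 1.791.
A₀ = A × 2^n = 6.395 × 2^1.791 = 6.395 × 3.4607 ≈ 22.131 mg/L.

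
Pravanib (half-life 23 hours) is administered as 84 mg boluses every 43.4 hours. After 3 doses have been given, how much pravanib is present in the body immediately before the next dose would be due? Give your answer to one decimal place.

The 3 doses were given 130.2, 86.8, 43.4 hours ago.
Total = 84·(1/2)^(130.2/23) + 84·(1/2)^(86.8/23) + 84·(1/2)^(43.4/23)
      = 1.6603 + 6.1407 + 22.712 ≈ 30.513 mg.

30.5 mg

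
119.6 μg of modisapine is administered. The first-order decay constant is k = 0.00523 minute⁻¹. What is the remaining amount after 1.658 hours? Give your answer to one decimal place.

71.1 μg

t½ = ln 2 / k = 0.69315 / 0.00523 ≈ 132.53 minutes.
Convert the elapsed time: 1.658 hours = 99.48 minutes.
Number of half-lives: n = 99.48/132.53 ≈ 0.75061.
Remaining = 119.6 × (1/2)^0.75061 = 119.6 × 0.59435 ≈ 71.085 μg.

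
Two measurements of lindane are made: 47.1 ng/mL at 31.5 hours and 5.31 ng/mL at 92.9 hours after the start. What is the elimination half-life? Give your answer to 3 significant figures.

Over Δt = 92.9 − 31.5 = 61.4 hours, the level fell by a factor of 47.1/5.31 ≈ 8.8701.
n = log₂(8.8701) ≈ 3.1489 half-lives, so t½ = 61.4/3.1489 ≈ 19.499 hours.

19.5 hours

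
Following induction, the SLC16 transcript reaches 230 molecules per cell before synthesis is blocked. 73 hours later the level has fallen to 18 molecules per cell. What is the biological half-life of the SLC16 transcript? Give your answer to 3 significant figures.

A/A₀ = 18/230 ≈ 0.078261.
n = log₂(12.778) ≈ 3.6756 half-lives elapsed in 73 hours.
t½ = 73/3.6756 ≈ 19.861 hours.

19.9 hours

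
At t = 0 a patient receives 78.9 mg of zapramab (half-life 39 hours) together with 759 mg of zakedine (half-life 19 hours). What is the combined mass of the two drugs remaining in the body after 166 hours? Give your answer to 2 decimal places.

zapramab: 78.9 × (1/2)^(166/39) = 78.9 × (1/2)^4.2564 ≈ 4.1283 mg.
zakedine: 759 × (1/2)^(166/19) = 759 × (1/2)^8.7368 ≈ 1.7791 mg.
Total = 4.1283 + 1.7791 ≈ 5.9073 mg.

5.91 mg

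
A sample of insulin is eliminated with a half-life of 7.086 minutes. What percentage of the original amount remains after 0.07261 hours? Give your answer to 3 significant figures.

0.07261 hours = 4.3566 minutes.
n = 4.3566/7.086 ≈ 0.61482 half-lives.
Fraction remaining = (1/2)^0.61482 ≈ 0.65301, i.e. 65.301%.

65.3%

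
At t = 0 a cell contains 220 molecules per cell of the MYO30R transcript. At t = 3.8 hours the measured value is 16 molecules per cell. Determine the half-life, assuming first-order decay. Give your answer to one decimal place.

A/A₀ = 16/220 ≈ 0.072727.
n = log₂(13.75) ≈ 3.7814 half-lives elapsed in 3.8 hours.
t½ = 3.8/3.7814 ≈ 1.0049 hours.

1.0 hours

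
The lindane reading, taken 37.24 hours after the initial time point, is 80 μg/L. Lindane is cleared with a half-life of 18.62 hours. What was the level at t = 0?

320 μg/L

Number of half-lives elapsed: n = 37.24/18.62 ≈ 2.
A₀ = A × 2^n = 80 × 2^2 = 80 × 4 ≈ 320 μg/L.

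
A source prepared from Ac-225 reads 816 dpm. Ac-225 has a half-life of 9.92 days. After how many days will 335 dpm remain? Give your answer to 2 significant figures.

13 days

Fraction remaining = 335/816 ≈ 0.41054.
n = log₂(816/335) = ln(2.4358)/ln 2 ≈ 1.2844 half-lives.
t = n × t½ = 1.2844 × 9.92 ≈ 12.741 days.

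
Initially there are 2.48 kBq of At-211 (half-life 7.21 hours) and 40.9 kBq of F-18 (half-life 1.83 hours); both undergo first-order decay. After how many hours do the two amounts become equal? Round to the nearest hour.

10 hours

Set 2.48·(1/2)^(t/7.21) = 40.9·(1/2)^(t/1.83).
Taking log₂: log₂(2.48/40.9) = t·(1/7.21 − 1/1.83).
log₂(0.060636) = -4.0437; 1/7.21 − 1/1.83 = -0.40775.
t = -4.0437 / -0.40775 ≈ 9.917 hours.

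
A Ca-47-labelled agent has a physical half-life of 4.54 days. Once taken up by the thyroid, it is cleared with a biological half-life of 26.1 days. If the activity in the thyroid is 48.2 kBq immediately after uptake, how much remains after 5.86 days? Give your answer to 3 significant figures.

16.9 kBq

1/t_eff = 1/t_phys + 1/t_biol = 1/4.54 + 1/26.1 = 0.25858 per day.
t_eff = 4.54 × 26.1 / (4.54 + 26.1) ≈ 3.8673 days.
Remaining = 48.2 × (1/2)^(5.86/3.8673) = 48.2 × (1/2)^1.5153 ≈ 16.862 kBq.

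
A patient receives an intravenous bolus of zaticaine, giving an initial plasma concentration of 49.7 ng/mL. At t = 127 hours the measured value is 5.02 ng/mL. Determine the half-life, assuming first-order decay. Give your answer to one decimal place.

38.4 hours

A/A₀ = 5.02/49.7 ≈ 0.10101.
n = log₂(9.9004) ≈ 3.3075 half-lives elapsed in 127 hours.
t½ = 127/3.3075 ≈ 38.398 hours.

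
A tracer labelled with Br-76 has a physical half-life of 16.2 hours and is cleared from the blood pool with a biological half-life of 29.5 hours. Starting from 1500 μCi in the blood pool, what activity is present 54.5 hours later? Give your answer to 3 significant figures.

40.5 μCi

1/t_eff = 1/t_phys + 1/t_biol = 1/16.2 + 1/29.5 = 0.095627 per hour.
t_eff = 16.2 × 29.5 / (16.2 + 29.5) ≈ 10.457 hours.
Remaining = 1500 × (1/2)^(54.5/10.457) = 1500 × (1/2)^5.2117 ≈ 40.479 μCi.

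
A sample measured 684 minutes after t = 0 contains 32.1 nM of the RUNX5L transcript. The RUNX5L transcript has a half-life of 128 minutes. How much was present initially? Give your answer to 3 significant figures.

Number of half-lives elapsed: n = 684/128 ≈ 5.3438.
A₀ = A × 2^n = 32.1 × 2^5.3438 = 32.1 × 40.61 ≈ 1303.6 nM.

1300 nM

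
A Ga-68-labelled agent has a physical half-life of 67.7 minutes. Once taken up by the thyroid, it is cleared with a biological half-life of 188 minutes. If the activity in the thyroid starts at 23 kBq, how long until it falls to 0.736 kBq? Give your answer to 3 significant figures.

1/t_eff = 1/t_phys + 1/t_biol = 1/67.7 + 1/188 = 0.02009 per minute.
t_eff = 67.7 × 188 / (67.7 + 188) ≈ 49.776 minutes.
n = log₂(23/0.736) ≈ 4.9658; t = 4.9658 × 49.776 ≈ 247.17 minutes.

247 minutes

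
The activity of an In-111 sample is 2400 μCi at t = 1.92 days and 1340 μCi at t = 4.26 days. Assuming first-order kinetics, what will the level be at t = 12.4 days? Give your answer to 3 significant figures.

Over Δt = 4.26 − 1.92 = 2.34 days, the level fell by a factor of 2400/1340 ≈ 1.791.
n = log₂(1.791) ≈ 0.8408 half-lives, so t½ = 2.34/0.8408 ≈ 2.7831 days.
From t = 4.26 to t = 12.4: 1340 × (1/2)^((12.4−4.26)/2.7831) ≈ 176.46 μCi.

176 μCi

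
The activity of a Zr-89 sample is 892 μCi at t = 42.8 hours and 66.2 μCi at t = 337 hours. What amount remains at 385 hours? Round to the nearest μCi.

Over Δt = 337 − 42.8 = 294.2 hours, the level fell by a factor of 892/66.2 ≈ 13.474.
n = log₂(13.474) ≈ 3.7521 half-lives, so t½ = 294.2/3.7521 ≈ 78.409 hours.
From t = 337 to t = 385: 66.2 × (1/2)^((385−337)/78.409) ≈ 43.309 μCi.

43 μCi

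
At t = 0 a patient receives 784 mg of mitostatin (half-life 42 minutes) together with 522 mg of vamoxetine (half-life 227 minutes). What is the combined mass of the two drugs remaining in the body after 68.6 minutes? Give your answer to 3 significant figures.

676 mg

mitostatin: 784 × (1/2)^(68.6/42) = 784 × (1/2)^1.6333 ≈ 252.72 mg.
vamoxetine: 522 × (1/2)^(68.6/227) = 522 × (1/2)^0.3022 ≈ 423.35 mg.
Total = 252.72 + 423.35 ≈ 676.07 mg.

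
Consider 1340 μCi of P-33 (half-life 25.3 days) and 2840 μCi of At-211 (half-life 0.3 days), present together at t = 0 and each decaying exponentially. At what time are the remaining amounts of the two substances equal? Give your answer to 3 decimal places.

0.329 days

Set 1340·(1/2)^(t/25.3) = 2840·(1/2)^(t/0.3).
Taking log₂: log₂(1340/2840) = t·(1/25.3 − 1/0.3).
log₂(0.47183) = -1.0837; 1/25.3 − 1/0.3 = -3.2938.
t = -1.0837 / -3.2938 ≈ 0.329 days.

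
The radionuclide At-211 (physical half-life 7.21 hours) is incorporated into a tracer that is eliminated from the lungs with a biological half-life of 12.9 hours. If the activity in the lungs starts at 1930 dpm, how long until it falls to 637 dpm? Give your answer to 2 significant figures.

7.4 hours

1/t_eff = 1/t_phys + 1/t_biol = 1/7.21 + 1/12.9 = 0.21622 per hour.
t_eff = 7.21 × 12.9 / (7.21 + 12.9) ≈ 4.625 hours.
n = log₂(1930/637) ≈ 1.5992; t = 1.5992 × 4.625 ≈ 7.3965 hours.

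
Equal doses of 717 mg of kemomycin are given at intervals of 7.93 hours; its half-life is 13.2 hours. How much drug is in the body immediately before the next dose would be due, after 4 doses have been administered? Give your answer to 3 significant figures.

1130 mg

The 4 doses were given 31.72, 23.79, 15.86, 7.93 hours ago.
Total = 717·(1/2)^(31.72/13.2) + 717·(1/2)^(23.79/13.2) + 717·(1/2)^(15.86/13.2) + 717·(1/2)^(7.93/13.2)
      = 135.56 + 205.58 + 311.76 + 472.8 ≈ 1125.7 mg.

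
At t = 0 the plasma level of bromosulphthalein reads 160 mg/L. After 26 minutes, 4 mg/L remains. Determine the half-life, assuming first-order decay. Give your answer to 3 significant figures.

A/A₀ = 4/160 ≈ 0.025.
n = log₂(40) ≈ 5.3219 half-lives elapsed in 26 minutes.
t½ = 26/5.3219 ≈ 4.8854 minutes.

4.89 minutes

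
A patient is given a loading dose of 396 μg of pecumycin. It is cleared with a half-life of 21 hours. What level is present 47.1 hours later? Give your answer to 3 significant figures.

Number of half-lives: n = 47.1/21 ≈ 2.2429.
Remaining = 396 × (1/2)^2.2429 = 396 × 0.21127 ≈ 83.662 μg.

83.7 μg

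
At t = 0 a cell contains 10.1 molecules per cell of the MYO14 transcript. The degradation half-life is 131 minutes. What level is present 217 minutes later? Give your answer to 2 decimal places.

Number of half-lives: n = 217/131 ≈ 1.6565.
Remaining = 10.1 × (1/2)^1.6565 = 10.1 × 0.31721 ≈ 3.2038 molecules per cell.

3.20 molecules per cell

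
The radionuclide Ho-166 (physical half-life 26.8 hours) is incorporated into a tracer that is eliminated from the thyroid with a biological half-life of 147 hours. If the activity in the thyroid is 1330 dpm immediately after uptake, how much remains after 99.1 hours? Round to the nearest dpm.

1/t_eff = 1/t_phys + 1/t_biol = 1/26.8 + 1/147 = 0.044116 per hour.
t_eff = 26.8 × 147 / (26.8 + 147) ≈ 22.667 hours.
Remaining = 1330 × (1/2)^(99.1/22.667) = 1330 × (1/2)^4.3719 ≈ 64.236 dpm.

64 dpm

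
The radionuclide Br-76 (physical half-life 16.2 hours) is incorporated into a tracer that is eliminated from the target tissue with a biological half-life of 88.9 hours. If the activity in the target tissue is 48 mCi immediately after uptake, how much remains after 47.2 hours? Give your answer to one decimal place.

1/t_eff = 1/t_phys + 1/t_biol = 1/16.2 + 1/88.9 = 0.072977 per hour.
t_eff = 16.2 × 88.9 / (16.2 + 88.9) ≈ 13.703 hours.
Remaining = 48 × (1/2)^(47.2/13.703) = 48 × (1/2)^3.4445 ≈ 4.409 mCi.

4.4 mCi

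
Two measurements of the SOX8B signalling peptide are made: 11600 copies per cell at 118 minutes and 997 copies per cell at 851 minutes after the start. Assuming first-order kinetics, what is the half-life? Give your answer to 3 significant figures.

207 minutes

Over Δt = 851 − 118 = 733 minutes, the level fell by a factor of 11600/997 ≈ 11.635.
n = log₂(11.635) ≈ 3.5404 half-lives, so t½ = 733/3.5404 ≈ 207.04 minutes.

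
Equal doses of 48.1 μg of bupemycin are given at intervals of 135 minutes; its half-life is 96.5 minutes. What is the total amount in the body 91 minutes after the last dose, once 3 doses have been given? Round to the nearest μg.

The 3 doses were given 361, 226, 91 minutes ago.
Total = 48.1·(1/2)^(361/96.5) + 48.1·(1/2)^(226/96.5) + 48.1·(1/2)^(91/96.5)
      = 3.5976 + 9.4873 + 25.019 ≈ 38.104 μg.

38 μg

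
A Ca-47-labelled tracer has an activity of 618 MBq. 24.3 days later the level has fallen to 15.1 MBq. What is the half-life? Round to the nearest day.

A/A₀ = 15.1/618 ≈ 0.024434.
n = log₂(40.927) ≈ 5.355 half-lives elapsed in 24.3 days.
t½ = 24.3/5.355 ≈ 4.5378 days.

5 days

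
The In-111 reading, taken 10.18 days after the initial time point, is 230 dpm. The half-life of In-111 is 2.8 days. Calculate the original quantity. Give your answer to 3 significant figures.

Number of half-lives elapsed: n = 10.18/2.8 ≈ 3.6357.
A₀ = A × 2^n = 230 × 2^3.6357 = 230 × 12.43 ≈ 2858.8 dpm.

2860 dpm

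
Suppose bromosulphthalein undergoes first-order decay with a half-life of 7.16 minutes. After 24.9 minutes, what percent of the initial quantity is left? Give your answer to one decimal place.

n = 24.9/7.16 ≈ 3.4777 half-lives.
Fraction remaining = (1/2)^3.4777 ≈ 0.089768, i.e. 8.9768%.

9.0%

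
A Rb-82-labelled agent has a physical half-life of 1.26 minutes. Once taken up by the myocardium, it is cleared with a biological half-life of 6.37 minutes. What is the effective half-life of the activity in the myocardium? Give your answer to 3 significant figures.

1/t_eff = 1/t_phys + 1/t_biol = 1/1.26 + 1/6.37 = 0.95064 per minute.
t_eff = 1.26 × 6.37 / (1.26 + 6.37) ≈ 1.0519 minutes.

1.05 minutes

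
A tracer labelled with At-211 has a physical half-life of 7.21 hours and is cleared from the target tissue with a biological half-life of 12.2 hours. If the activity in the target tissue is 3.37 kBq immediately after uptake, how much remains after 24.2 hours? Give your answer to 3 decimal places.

1/t_eff = 1/t_phys + 1/t_biol = 1/7.21 + 1/12.2 = 0.22066 per hour.
t_eff = 7.21 × 12.2 / (7.21 + 12.2) ≈ 4.5318 hours.
Remaining = 3.37 × (1/2)^(24.2/4.5318) = 3.37 × (1/2)^5.3401 ≈ 0.083198 kBq.

0.083 kBq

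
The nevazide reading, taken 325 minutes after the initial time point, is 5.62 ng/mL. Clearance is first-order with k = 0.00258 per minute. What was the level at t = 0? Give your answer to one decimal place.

t½ = ln 2 / k = 0.69315 / 0.00258 ≈ 268.66 minutes.
Number of half-lives elapsed: n = 325/268.66 ≈ 1.2097.
A₀ = A × 2^n = 5.62 × 2^1.2097 = 5.62 × 2.3129 ≈ 12.998 ng/mL.

13.0 ng/mL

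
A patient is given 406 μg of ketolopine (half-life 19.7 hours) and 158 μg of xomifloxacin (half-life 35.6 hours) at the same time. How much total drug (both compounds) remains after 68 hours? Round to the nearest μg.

ketolopine: 406 × (1/2)^(68/19.7) = 406 × (1/2)^3.4518 ≈ 37.105 μg.
xomifloxacin: 158 × (1/2)^(68/35.6) = 158 × (1/2)^1.9101 ≈ 42.039 μg.
Total = 37.105 + 42.039 ≈ 79.145 μg.

79 μg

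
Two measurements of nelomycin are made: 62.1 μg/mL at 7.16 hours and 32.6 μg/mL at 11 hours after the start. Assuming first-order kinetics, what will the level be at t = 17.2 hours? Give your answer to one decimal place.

11.5 μg/mL

Over Δt = 11 − 7.16 = 3.84 hours, the level fell by a factor of 62.1/32.6 ≈ 1.9049.
n = log₂(1.9049) ≈ 0.92972 half-lives, so t½ = 3.84/0.92972 ≈ 4.1303 hours.
From t = 11 to t = 17.2: 32.6 × (1/2)^((17.2−11)/4.1303) ≈ 11.517 μg/mL.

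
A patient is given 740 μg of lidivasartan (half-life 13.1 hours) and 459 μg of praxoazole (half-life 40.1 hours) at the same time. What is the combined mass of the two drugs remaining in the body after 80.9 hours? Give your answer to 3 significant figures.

124 μg

lidivasartan: 740 × (1/2)^(80.9/13.1) = 740 × (1/2)^6.1756 ≈ 10.238 μg.
praxoazole: 459 × (1/2)^(80.9/40.1) = 459 × (1/2)^2.0175 ≈ 113.37 μg.
Total = 10.238 + 113.37 ≈ 123.61 μg.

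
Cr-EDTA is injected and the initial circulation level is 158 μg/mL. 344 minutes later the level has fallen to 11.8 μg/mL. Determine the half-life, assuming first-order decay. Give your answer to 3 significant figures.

91.9 minutes

A/A₀ = 11.8/158 ≈ 0.074684.
n = log₂(13.39) ≈ 3.7431 half-lives elapsed in 344 minutes.
t½ = 344/3.7431 ≈ 91.903 minutes.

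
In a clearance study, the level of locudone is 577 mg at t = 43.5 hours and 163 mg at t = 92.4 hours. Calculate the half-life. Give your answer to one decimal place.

26.8 hours

Over Δt = 92.4 − 43.5 = 48.9 hours, the level fell by a factor of 577/163 ≈ 3.5399.
n = log₂(3.5399) ≈ 1.8237 half-lives, so t½ = 48.9/1.8237 ≈ 26.814 hours.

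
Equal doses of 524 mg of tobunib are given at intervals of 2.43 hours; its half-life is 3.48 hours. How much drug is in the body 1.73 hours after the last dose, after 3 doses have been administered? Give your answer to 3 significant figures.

The 3 doses were given 6.59, 4.16, 1.73 hours ago.
Total = 524·(1/2)^(6.59/3.48) + 524·(1/2)^(4.16/3.48) + 524·(1/2)^(1.73/3.48)
      = 141.02 + 228.81 + 371.26 ≈ 741.09 mg.

741 mg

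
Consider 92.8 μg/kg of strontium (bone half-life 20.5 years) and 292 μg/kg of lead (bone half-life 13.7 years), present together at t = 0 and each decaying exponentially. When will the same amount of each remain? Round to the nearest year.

68 years

Set 92.8·(1/2)^(t/20.5) = 292·(1/2)^(t/13.7).
Taking log₂: log₂(92.8/292) = t·(1/20.5 − 1/13.7).
log₂(0.31781) = -1.6538; 1/20.5 − 1/13.7 = -0.024212.
t = -1.6538 / -0.024212 ≈ 68.303 years.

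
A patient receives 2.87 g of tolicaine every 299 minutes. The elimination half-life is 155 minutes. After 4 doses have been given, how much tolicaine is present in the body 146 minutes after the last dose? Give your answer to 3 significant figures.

2.02 g

The 4 doses were given 1043, 744, 445, 146 minutes ago.
Total = 2.87·(1/2)^(1043/155) + 2.87·(1/2)^(744/155) + 2.87·(1/2)^(445/155) + 2.87·(1/2)^(146/155)
      = 0.027055 + 0.10302 + 0.39231 + 1.4939 ≈ 2.0163 g.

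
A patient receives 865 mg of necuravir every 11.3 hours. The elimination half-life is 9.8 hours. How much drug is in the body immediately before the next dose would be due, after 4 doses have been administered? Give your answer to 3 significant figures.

678 mg

The 4 doses were given 45.2, 33.9, 22.6, 11.3 hours ago.
Total = 865·(1/2)^(45.2/9.8) + 865·(1/2)^(33.9/9.8) + 865·(1/2)^(22.6/9.8) + 865·(1/2)^(11.3/9.8)
      = 35.366 + 78.65 + 174.91 + 388.96 ≈ 677.89 mg.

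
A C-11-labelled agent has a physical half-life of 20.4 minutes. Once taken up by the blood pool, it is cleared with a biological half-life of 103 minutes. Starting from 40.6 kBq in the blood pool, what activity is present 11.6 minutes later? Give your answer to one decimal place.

25.3 kBq

1/t_eff = 1/t_phys + 1/t_biol = 1/20.4 + 1/103 = 0.058728 per minute.
t_eff = 20.4 × 103 / (20.4 + 103) ≈ 17.028 minutes.
Remaining = 40.6 × (1/2)^(11.6/17.028) = 40.6 × (1/2)^0.68125 ≈ 25.319 kBq.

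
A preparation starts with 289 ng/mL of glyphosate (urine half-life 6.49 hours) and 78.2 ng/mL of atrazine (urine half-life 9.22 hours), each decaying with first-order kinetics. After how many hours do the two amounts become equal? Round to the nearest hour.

Set 289·(1/2)^(t/6.49) = 78.2·(1/2)^(t/9.22).
Taking log₂: log₂(289/78.2) = t·(1/6.49 − 1/9.22).
log₂(3.6957) = 1.8858; 1/6.49 − 1/9.22 = 0.045623.
t = 1.8858 / 0.045623 ≈ 41.335 hours.

41 hours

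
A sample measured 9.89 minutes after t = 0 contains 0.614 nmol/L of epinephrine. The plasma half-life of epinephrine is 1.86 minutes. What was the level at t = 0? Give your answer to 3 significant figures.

24.5 nmol/L

Number of half-lives elapsed: n = 9.89/1.86 ≈ 5.3172.
A₀ = A × 2^n = 0.614 × 2^5.3172 = 0.614 × 39.869 ≈ 24.48 nmol/L.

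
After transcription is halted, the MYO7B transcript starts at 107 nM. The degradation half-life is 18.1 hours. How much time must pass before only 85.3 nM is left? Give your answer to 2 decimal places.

5.92 hours

Fraction remaining = 85.3/107 ≈ 0.7972.
n = log₂(107/85.3) = ln(1.2544)/ln 2 ≈ 0.32699 half-lives.
t = n × t½ = 0.32699 × 18.1 ≈ 5.9186 hours.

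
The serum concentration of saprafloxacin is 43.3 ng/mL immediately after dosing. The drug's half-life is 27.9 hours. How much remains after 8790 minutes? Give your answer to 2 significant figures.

1.1 ng/mL

Convert the elapsed time: 8790 minutes = 146.5 hours.
Number of half-lives: n = 146.5/27.9 ≈ 5.2509.
Remaining = 43.3 × (1/2)^5.2509 = 43.3 × 0.026262 ≈ 1.1371 ng/mL.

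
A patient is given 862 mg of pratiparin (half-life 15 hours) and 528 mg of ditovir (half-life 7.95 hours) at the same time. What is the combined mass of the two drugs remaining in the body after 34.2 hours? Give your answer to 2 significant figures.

pratiparin: 862 × (1/2)^(34.2/15) = 862 × (1/2)^2.28 ≈ 177.48 mg.
ditovir: 528 × (1/2)^(34.2/7.95) = 528 × (1/2)^4.3019 ≈ 26.769 mg.
Total = 177.48 + 26.769 ≈ 204.25 mg.

200 mg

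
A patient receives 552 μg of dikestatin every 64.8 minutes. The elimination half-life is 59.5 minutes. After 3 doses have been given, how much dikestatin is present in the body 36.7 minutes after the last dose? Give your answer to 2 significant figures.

The 3 doses were given 166.3, 101.5, 36.7 minutes ago.
Total = 552·(1/2)^(166.3/59.5) + 552·(1/2)^(101.5/59.5) + 552·(1/2)^(36.7/59.5)
      = 79.538 + 169.21 + 359.97 ≈ 608.71 μg.

610 μg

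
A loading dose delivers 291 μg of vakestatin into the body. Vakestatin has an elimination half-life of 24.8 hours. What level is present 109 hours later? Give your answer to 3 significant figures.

Number of half-lives: n = 109/24.8 ≈ 4.3952.
Remaining = 291 × (1/2)^4.3952 = 291 × 0.047525 ≈ 13.83 μg.

13.8 μg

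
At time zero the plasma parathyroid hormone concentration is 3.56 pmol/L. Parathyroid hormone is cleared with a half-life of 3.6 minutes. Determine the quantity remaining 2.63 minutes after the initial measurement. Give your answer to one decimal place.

2.1 pmol/L

Number of half-lives: n = 2.63/3.6 ≈ 0.73056.
Remaining = 3.56 × (1/2)^0.73056 = 3.56 × 0.60267 ≈ 2.1455 pmol/L.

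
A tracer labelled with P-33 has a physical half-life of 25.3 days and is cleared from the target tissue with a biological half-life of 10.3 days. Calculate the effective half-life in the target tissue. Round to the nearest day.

7 days

1/t_eff = 1/t_phys + 1/t_biol = 1/25.3 + 1/10.3 = 0.13661 per day.
t_eff = 25.3 × 10.3 / (25.3 + 10.3) ≈ 7.3199 days.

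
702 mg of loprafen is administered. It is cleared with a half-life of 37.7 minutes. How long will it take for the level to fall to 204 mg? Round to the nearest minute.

Fraction remaining = 204/702 ≈ 0.2906.
n = log₂(702/204) = ln(3.4412)/ln 2 ≈ 1.7829 half-lives.
t = n × t½ = 1.7829 × 37.7 ≈ 67.215 minutes.

67 minutes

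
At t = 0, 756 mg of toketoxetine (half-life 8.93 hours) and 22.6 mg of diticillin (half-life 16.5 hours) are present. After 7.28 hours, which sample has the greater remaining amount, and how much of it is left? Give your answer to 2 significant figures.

toketoxetine, 430 mg

toketoxetine: 756 × (1/2)^0.81523 ≈ 429.65 mg.
diticillin: 22.6 × (1/2)^0.44121 ≈ 16.645 mg.
Toketoxetine has more remaining, at ≈ 429.65 mg.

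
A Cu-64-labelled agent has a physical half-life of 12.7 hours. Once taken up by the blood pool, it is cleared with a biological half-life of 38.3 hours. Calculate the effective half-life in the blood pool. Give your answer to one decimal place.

9.5 hours

1/t_eff = 1/t_phys + 1/t_biol = 1/12.7 + 1/38.3 = 0.10485 per hour.
t_eff = 12.7 × 38.3 / (12.7 + 38.3) ≈ 9.5375 hours.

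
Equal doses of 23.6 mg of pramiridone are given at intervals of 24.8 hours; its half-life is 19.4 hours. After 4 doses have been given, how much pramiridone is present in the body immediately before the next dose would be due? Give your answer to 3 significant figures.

The 4 doses were given 99.2, 74.4, 49.6, 24.8 hours ago.
Total = 23.6·(1/2)^(99.2/19.4) + 23.6·(1/2)^(74.4/19.4) + 23.6·(1/2)^(49.6/19.4) + 23.6·(1/2)^(24.8/19.4)
      = 0.68175 + 1.6537 + 4.0111 + 9.7295 ≈ 16.076 mg.

16.1 mg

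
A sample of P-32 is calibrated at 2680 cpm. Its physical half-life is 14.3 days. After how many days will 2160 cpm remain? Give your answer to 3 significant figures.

4.45 days

Fraction remaining = 2160/2680 ≈ 0.80597.
n = log₂(2680/2160) = ln(1.2407)/ln 2 ≈ 0.3112 half-lives.
t = n × t½ = 0.3112 × 14.3 ≈ 4.4502 days.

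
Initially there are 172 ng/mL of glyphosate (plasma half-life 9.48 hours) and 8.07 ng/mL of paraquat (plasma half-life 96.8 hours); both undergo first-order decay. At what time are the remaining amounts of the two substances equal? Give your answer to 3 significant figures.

Set 172·(1/2)^(t/9.48) = 8.07·(1/2)^(t/96.8).
Taking log₂: log₂(172/8.07) = t·(1/9.48 − 1/96.8).
log₂(21.314) = 4.4137; 1/9.48 − 1/96.8 = 0.095155.
t = 4.4137 / 0.095155 ≈ 46.384 hours.

46.4 hours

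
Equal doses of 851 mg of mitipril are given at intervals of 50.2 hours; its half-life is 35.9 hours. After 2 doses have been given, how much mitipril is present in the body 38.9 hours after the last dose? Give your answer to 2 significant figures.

The 2 doses were given 89.1, 38.9 hours ago.
Total = 851·(1/2)^(89.1/35.9) + 851·(1/2)^(38.9/35.9)
      = 152.34 + 401.55 ≈ 553.89 mg.

550 mg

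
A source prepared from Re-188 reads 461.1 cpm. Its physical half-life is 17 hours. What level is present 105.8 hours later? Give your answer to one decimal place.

6.2 cpm

Number of half-lives: n = 105.8/17 ≈ 6.2235.
Remaining = 461.1 × (1/2)^6.2235 = 461.1 × 0.013382 ≈ 6.1706 cpm.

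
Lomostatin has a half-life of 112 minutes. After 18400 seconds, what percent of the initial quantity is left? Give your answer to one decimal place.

15.0%

18400 seconds = 306.667 minutes.
n = 306.667/112 ≈ 2.7381 half-lives.
Fraction remaining = (1/2)^2.7381 ≈ 0.14988, i.e. 14.988%.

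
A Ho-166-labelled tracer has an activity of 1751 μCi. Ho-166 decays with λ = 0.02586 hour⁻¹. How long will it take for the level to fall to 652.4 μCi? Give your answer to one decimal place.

t½ = ln 2 / λ = 0.69315 / 0.02586 ≈ 26.804 hours.
Fraction remaining = 652.4/1751 ≈ 0.37259.
n = log₂(1751/652.4) = ln(2.6839)/ln 2 ≈ 1.4244 half-lives.
t = n × t½ = 1.4244 × 26.804 ≈ 38.178 hours.

38.2 hours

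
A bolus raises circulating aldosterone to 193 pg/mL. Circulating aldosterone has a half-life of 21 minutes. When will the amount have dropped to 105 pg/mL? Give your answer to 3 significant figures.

18.4 minutes

Fraction remaining = 105/193 ≈ 0.54404.
n = log₂(193/105) = ln(1.8381)/ln 2 ≈ 0.87821 half-lives.
t = n × t½ = 0.87821 × 21 ≈ 18.442 minutes.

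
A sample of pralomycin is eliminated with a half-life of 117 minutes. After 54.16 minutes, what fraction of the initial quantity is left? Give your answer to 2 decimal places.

n = 54.16/117 ≈ 0.46291 half-lives.
Fraction remaining = (1/2)^0.46291 ≈ 0.72552.

0.73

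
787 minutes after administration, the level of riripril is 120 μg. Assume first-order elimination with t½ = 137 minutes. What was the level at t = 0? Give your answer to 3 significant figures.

Number of half-lives elapsed: n = 787/137 ≈ 5.7445.
A₀ = A × 2^n = 120 × 2^5.7445 = 120 × 53.614 ≈ 6433.6 μg.

6430 μg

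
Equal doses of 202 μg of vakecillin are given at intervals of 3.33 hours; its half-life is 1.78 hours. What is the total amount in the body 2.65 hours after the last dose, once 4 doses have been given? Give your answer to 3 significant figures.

98.5 μg

The 4 doses were given 12.64, 9.31, 5.98, 2.65 hours ago.
Total = 202·(1/2)^(12.64/1.78) + 202·(1/2)^(9.31/1.78) + 202·(1/2)^(5.98/1.78) + 202·(1/2)^(2.65/1.78)
      = 1.4713 + 5.381 + 19.68 + 71.976 ≈ 98.509 μg.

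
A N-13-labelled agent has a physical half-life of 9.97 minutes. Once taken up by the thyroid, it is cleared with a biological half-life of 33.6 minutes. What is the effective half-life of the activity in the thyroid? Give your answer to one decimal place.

7.7 minutes

1/t_eff = 1/t_phys + 1/t_biol = 1/9.97 + 1/33.6 = 0.13006 per minute.
t_eff = 9.97 × 33.6 / (9.97 + 33.6) ≈ 7.6886 minutes.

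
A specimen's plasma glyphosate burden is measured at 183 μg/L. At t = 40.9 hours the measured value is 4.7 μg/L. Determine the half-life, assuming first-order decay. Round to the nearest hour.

8 hours

A/A₀ = 4.7/183 ≈ 0.025683.
n = log₂(38.936) ≈ 5.283 half-lives elapsed in 40.9 hours.
t½ = 40.9/5.283 ≈ 7.7418 hours.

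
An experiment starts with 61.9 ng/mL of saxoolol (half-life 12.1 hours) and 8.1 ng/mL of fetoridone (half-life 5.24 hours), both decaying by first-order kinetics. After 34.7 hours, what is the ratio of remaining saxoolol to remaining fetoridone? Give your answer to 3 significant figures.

saxoolol: 61.9 × (1/2)^(34.7/12.1) = 61.9 × (1/2)^2.8678 ≈ 8.4802 ng/mL.
fetoridone: 8.1 × (1/2)^(34.7/5.24) = 8.1 × (1/2)^6.6221 ≈ 0.082229 ng/mL.
Ratio ≈ 8.4802 / 0.082229 ≈ 103.13.

103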